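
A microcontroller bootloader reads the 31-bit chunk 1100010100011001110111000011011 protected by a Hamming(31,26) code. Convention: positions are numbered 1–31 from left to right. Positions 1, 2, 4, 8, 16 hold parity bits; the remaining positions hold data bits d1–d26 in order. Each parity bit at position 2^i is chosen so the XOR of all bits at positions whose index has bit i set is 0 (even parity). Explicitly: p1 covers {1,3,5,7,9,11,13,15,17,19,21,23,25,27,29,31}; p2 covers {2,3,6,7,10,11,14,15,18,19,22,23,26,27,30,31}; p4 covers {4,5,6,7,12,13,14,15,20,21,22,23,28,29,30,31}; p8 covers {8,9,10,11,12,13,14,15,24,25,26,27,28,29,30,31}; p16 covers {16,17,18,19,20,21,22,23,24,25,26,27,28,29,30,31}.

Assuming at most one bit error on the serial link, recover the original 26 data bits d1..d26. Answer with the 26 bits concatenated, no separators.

s1 (pos 1,3,5,7,9,11,13,15,17,19,21,23,25,27,29,31): 1⊕0⊕0⊕0⊕0⊕0⊕1⊕0⊕1⊕0⊕1⊕0⊕0⊕1⊕0⊕1 = 0
s2 (pos 2,3,6,7,10,11,14,15,18,19,22,23,26,27,30,31): 1⊕0⊕1⊕0⊕0⊕0⊕0⊕0⊕1⊕0⊕1⊕0⊕0⊕1⊕1⊕1 = 1
s4 (pos 4,5,6,7,12,13,14,15,20,21,22,23,28,29,30,31): 0⊕0⊕1⊕0⊕1⊕1⊕0⊕0⊕1⊕1⊕1⊕0⊕1⊕0⊕1⊕1 = 1
s8 (pos 8,9,10,11,12,13,14,15,24,25,26,27,28,29,30,31): 1⊕0⊕0⊕0⊕1⊕1⊕0⊕0⊕0⊕0⊕0⊕1⊕1⊕0⊕1⊕1 = 1
s16 (pos 16,17,18,19,20,21,22,23,24,25,26,27,28,29,30,31): 1⊕1⊕1⊕0⊕1⊕1⊕1⊕0⊕0⊕0⊕0⊕1⊕1⊕0⊕1⊕1 = 0
Syndrome s16…s1 = 01110 → error at position 14.
Flip position 14: 1100010100011001110111000011011 → 1100010100011101110111000011011
Read data bits from positions 3,5,6,7,9,10,11,12,13,14,15,17,18,19,20,21,22,23,24,25,26,27,28,29,30,31: 00100001110110111000011011

00100001110110111000011011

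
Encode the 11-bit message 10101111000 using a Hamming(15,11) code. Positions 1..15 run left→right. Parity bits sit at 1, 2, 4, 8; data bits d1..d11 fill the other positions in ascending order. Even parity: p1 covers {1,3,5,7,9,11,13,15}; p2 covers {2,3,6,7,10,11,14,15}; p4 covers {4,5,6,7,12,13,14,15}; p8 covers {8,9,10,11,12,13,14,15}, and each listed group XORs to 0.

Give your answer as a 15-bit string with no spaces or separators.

Place data at non-parity positions: p1 p2 1 p4 0 1 0 p8 1 1 1 1 0 0 0
p1 (pos 1,3,5,7,9,11,13,15): XOR of data positions = 1⊕0⊕0⊕1⊕1⊕0⊕0 = 1
p2 (pos 2,3,6,7,10,11,14,15): XOR of data positions = 1⊕1⊕0⊕1⊕1⊕0⊕0 = 0
p4 (pos 4,5,6,7,12,13,14,15): XOR of data positions = 0⊕1⊕0⊕1⊕0⊕0⊕0 = 0
p8 (pos 8,9,10,11,12,13,14,15): XOR of data positions = 1⊕1⊕1⊕1⊕0⊕0⊕0 = 0
Codeword: 101001001111000

101001001111000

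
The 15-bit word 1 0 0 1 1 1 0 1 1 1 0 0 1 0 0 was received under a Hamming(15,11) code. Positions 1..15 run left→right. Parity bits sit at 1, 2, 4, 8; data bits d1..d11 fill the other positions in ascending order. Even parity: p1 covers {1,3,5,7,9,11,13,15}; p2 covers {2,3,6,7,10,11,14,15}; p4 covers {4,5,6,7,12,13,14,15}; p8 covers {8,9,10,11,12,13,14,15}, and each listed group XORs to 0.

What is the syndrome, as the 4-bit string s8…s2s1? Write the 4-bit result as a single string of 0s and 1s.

0000

s1 (pos 1,3,5,7,9,11,13,15): 1⊕0⊕1⊕0⊕1⊕0⊕1⊕0 = 0
s2 (pos 2,3,6,7,10,11,14,15): 0⊕0⊕1⊕0⊕1⊕0⊕0⊕0 = 0
s4 (pos 4,5,6,7,12,13,14,15): 1⊕1⊕1⊕0⊕0⊕1⊕0⊕0 = 0
s8 (pos 8,9,10,11,12,13,14,15): 1⊕1⊕1⊕0⊕0⊕1⊕0⊕0 = 0
Syndrome s8…s1 = 0000 → no error.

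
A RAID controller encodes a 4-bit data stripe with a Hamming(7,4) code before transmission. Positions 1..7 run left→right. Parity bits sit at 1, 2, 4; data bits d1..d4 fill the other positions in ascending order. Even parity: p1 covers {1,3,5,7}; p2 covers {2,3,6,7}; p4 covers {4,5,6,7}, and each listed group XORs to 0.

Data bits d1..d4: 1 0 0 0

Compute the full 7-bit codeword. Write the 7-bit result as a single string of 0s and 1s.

Place data at non-parity positions: p1 p2 1 p4 0 0 0
p1 (pos 1,3,5,7): XOR of data positions = 1⊕0⊕0 = 1
p2 (pos 2,3,6,7): XOR of data positions = 1⊕0⊕0 = 1
p4 (pos 4,5,6,7): XOR of data positions = 0⊕0⊕0 = 0
Codeword: 1110000

1110000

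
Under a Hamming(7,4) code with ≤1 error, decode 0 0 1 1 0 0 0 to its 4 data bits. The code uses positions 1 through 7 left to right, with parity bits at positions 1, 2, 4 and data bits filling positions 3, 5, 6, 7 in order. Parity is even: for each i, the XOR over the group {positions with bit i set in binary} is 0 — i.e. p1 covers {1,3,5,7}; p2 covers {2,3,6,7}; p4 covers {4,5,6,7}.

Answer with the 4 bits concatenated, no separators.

1001

s1 (pos 1,3,5,7): 0⊕1⊕0⊕0 = 1
s2 (pos 2,3,6,7): 0⊕1⊕0⊕0 = 1
s4 (pos 4,5,6,7): 1⊕0⊕0⊕0 = 1
Syndrome s4…s1 = 111 → error at position 7.
Flip position 7: 0011000 → 0011001
Read data bits from positions 3,5,6,7: 1001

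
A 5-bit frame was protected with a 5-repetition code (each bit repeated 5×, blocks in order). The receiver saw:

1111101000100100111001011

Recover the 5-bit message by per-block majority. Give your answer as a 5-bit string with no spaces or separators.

Block 1 (11111): 5 ones → 1
Block 2 (01000): 1 one → 0
Block 3 (10010): 2 ones → 0
Block 4 (01110): 3 ones → 1
Block 5 (01011): 3 ones → 1

10011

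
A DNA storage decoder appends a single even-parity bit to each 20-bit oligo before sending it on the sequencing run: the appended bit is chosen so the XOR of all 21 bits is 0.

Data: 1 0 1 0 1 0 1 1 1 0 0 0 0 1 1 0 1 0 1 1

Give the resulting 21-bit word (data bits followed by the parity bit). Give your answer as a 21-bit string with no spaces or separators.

101010111000011010111

XOR of the 20 data bits: 1⊕0⊕1⊕0⊕1⊕0⊕1⊕1⊕1⊕0⊕0⊕0⊕0⊕1⊕1⊕0⊕1⊕0⊕1⊕1 = 1
Parity bit = 1 (so all 21 bits XOR to 0).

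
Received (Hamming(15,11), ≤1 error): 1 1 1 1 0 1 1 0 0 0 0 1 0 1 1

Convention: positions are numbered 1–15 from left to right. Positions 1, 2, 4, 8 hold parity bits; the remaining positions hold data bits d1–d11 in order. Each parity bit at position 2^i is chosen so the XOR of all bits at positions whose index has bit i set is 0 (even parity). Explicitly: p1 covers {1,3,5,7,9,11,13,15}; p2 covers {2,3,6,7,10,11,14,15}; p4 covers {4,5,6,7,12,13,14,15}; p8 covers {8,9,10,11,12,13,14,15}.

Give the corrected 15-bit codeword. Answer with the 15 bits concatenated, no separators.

s1 (pos 1,3,5,7,9,11,13,15): 1⊕1⊕0⊕1⊕0⊕0⊕0⊕1 = 0
s2 (pos 2,3,6,7,10,11,14,15): 1⊕1⊕1⊕1⊕0⊕0⊕1⊕1 = 0
s4 (pos 4,5,6,7,12,13,14,15): 1⊕0⊕1⊕1⊕1⊕0⊕1⊕1 = 0
s8 (pos 8,9,10,11,12,13,14,15): 0⊕0⊕0⊕0⊕1⊕0⊕1⊕1 = 1
Syndrome s8…s1 = 1000 → error at position 8.
Flip position 8: 111101100001011 → 111101110001011

111101110001011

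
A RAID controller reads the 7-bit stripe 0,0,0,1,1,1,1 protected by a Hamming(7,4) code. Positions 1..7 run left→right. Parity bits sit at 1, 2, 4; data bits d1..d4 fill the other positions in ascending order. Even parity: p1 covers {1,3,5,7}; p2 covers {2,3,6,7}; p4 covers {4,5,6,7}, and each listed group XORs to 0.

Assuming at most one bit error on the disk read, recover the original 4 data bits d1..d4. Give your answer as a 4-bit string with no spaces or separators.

s1 (pos 1,3,5,7): 0⊕0⊕1⊕1 = 0
s2 (pos 2,3,6,7): 0⊕0⊕1⊕1 = 0
s4 (pos 4,5,6,7): 1⊕1⊕1⊕1 = 0
Syndrome s4…s1 = 000 → no error.
Read data bits from positions 3,5,6,7: 0111

0111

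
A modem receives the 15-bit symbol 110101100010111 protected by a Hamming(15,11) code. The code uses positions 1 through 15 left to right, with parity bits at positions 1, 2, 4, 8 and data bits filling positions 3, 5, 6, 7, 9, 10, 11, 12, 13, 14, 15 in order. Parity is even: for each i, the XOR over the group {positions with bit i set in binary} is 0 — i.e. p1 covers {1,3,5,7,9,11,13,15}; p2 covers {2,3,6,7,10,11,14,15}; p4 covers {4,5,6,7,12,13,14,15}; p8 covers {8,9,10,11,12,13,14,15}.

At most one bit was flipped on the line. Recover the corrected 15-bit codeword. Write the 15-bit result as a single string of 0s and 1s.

010101100010111

s1 (pos 1,3,5,7,9,11,13,15): 1⊕0⊕0⊕1⊕0⊕1⊕1⊕1 = 1
s2 (pos 2,3,6,7,10,11,14,15): 1⊕0⊕1⊕1⊕0⊕1⊕1⊕1 = 0
s4 (pos 4,5,6,7,12,13,14,15): 1⊕0⊕1⊕1⊕0⊕1⊕1⊕1 = 0
s8 (pos 8,9,10,11,12,13,14,15): 0⊕0⊕0⊕1⊕0⊕1⊕1⊕1 = 0
Syndrome s8…s1 = 0001 → error at position 1.
Flip position 1: 110101100010111 → 010101100010111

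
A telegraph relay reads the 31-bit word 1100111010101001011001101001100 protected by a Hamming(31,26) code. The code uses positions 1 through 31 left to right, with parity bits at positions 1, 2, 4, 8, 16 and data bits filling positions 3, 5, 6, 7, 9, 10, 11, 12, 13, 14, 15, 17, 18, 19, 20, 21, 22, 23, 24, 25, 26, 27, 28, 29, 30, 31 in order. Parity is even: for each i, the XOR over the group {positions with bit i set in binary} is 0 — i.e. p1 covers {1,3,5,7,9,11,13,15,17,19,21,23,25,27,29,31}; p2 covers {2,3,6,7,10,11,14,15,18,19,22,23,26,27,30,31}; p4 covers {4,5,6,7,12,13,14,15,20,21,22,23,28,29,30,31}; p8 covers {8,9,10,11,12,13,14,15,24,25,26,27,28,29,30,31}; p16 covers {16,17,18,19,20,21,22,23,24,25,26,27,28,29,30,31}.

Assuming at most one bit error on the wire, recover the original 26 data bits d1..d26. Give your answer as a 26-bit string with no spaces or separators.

s1 (pos 1,3,5,7,9,11,13,15,17,19,21,23,25,27,29,31): 1⊕0⊕1⊕1⊕1⊕1⊕1⊕0⊕0⊕1⊕0⊕1⊕1⊕0⊕1⊕0 = 0
s2 (pos 2,3,6,7,10,11,14,15,18,19,22,23,26,27,30,31): 1⊕0⊕1⊕1⊕0⊕1⊕0⊕0⊕1⊕1⊕1⊕1⊕0⊕0⊕0⊕0 = 0
s4 (pos 4,5,6,7,12,13,14,15,20,21,22,23,28,29,30,31): 0⊕1⊕1⊕1⊕0⊕1⊕0⊕0⊕0⊕0⊕1⊕1⊕1⊕1⊕0⊕0 = 0
s8 (pos 8,9,10,11,12,13,14,15,24,25,26,27,28,29,30,31): 0⊕1⊕0⊕1⊕0⊕1⊕0⊕0⊕0⊕1⊕0⊕0⊕1⊕1⊕0⊕0 = 0
s16 (pos 16,17,18,19,20,21,22,23,24,25,26,27,28,29,30,31): 1⊕0⊕1⊕1⊕0⊕0⊕1⊕1⊕0⊕1⊕0⊕0⊕1⊕1⊕0⊕0 = 0
Syndrome s16…s1 = 00000 → no error.
Read data bits from positions 3,5,6,7,9,10,11,12,13,14,15,17,18,19,20,21,22,23,24,25,26,27,28,29,30,31: 01111010100011001101001100

01111010100011001101001100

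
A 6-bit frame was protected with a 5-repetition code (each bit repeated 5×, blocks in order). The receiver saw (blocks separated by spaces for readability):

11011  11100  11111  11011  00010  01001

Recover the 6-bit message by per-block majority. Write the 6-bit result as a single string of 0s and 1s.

111100

Block 1 (11011): 4 ones → 1
Block 2 (11100): 3 ones → 1
Block 3 (11111): 5 ones → 1
Block 4 (11011): 4 ones → 1
Block 5 (00010): 1 one → 0
Block 6 (01001): 2 ones → 0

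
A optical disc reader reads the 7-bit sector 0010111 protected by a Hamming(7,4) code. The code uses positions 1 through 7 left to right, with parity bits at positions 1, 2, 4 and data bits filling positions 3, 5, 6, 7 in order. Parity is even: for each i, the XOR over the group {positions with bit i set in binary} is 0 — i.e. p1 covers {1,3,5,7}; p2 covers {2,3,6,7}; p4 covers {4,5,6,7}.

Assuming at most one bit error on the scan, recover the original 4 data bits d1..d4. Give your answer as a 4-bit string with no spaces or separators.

s1 (pos 1,3,5,7): 0⊕1⊕1⊕1 = 1
s2 (pos 2,3,6,7): 0⊕1⊕1⊕1 = 1
s4 (pos 4,5,6,7): 0⊕1⊕1⊕1 = 1
Syndrome s4…s1 = 111 → error at position 7.
Flip position 7: 0010111 → 0010110
Read data bits from positions 3,5,6,7: 1110

1110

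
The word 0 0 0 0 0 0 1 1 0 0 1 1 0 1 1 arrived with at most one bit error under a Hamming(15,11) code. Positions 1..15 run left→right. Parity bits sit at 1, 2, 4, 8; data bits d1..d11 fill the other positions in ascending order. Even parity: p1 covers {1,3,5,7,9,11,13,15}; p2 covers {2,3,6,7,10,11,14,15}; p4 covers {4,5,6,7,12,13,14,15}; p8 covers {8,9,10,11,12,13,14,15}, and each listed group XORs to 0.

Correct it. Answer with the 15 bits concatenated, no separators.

000000111011011

s1 (pos 1,3,5,7,9,11,13,15): 0⊕0⊕0⊕1⊕0⊕1⊕0⊕1 = 1
s2 (pos 2,3,6,7,10,11,14,15): 0⊕0⊕0⊕1⊕0⊕1⊕1⊕1 = 0
s4 (pos 4,5,6,7,12,13,14,15): 0⊕0⊕0⊕1⊕1⊕0⊕1⊕1 = 0
s8 (pos 8,9,10,11,12,13,14,15): 1⊕0⊕0⊕1⊕1⊕0⊕1⊕1 = 1
Syndrome s8…s1 = 1001 → error at position 9.
Flip position 9: 000000110011011 → 000000111011011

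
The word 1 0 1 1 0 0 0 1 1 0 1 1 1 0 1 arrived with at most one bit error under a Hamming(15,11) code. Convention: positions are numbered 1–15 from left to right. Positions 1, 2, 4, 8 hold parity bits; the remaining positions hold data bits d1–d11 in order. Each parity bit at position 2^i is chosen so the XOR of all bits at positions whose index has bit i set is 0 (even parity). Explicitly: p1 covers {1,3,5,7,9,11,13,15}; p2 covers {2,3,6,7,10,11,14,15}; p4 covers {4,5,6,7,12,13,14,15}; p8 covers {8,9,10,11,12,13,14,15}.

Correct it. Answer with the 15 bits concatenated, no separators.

s1 (pos 1,3,5,7,9,11,13,15): 1⊕1⊕0⊕0⊕1⊕1⊕1⊕1 = 0
s2 (pos 2,3,6,7,10,11,14,15): 0⊕1⊕0⊕0⊕0⊕1⊕0⊕1 = 1
s4 (pos 4,5,6,7,12,13,14,15): 1⊕0⊕0⊕0⊕1⊕1⊕0⊕1 = 0
s8 (pos 8,9,10,11,12,13,14,15): 1⊕1⊕0⊕1⊕1⊕1⊕0⊕1 = 0
Syndrome s8…s1 = 0010 → error at position 2.
Flip position 2: 101100011011101 → 111100011011101

111100011011101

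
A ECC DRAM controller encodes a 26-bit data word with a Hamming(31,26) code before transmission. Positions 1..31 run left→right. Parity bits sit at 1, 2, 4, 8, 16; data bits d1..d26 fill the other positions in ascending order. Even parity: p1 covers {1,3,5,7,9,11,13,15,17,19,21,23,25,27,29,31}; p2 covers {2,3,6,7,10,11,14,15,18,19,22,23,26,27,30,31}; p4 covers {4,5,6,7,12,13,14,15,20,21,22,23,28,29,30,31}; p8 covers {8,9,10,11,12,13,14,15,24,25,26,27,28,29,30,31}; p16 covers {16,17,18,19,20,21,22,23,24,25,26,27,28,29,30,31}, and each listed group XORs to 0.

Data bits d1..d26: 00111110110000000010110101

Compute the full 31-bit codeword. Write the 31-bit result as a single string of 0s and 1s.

Place data at non-parity positions: p1 p2 0 p4 0 1 1 p8 1 1 1 0 1 1 0 p16 0 0 0 0 0 0 0 1 0 1 1 0 1 0 1
p1 (pos 1,3,5,7,9,11,13,15,17,19,21,23,25,27,29,31): XOR of data positions = 0⊕0⊕1⊕1⊕1⊕1⊕0⊕0⊕0⊕0⊕0⊕0⊕1⊕1⊕1 = 1
p2 (pos 2,3,6,7,10,11,14,15,18,19,22,23,26,27,30,31): XOR of data positions = 0⊕1⊕1⊕1⊕1⊕1⊕0⊕0⊕0⊕0⊕0⊕1⊕1⊕0⊕1 = 0
p4 (pos 4,5,6,7,12,13,14,15,20,21,22,23,28,29,30,31): XOR of data positions = 0⊕1⊕1⊕0⊕1⊕1⊕0⊕0⊕0⊕0⊕0⊕0⊕1⊕0⊕1 = 0
p8 (pos 8,9,10,11,12,13,14,15,24,25,26,27,28,29,30,31): XOR of data positions = 1⊕1⊕1⊕0⊕1⊕1⊕0⊕1⊕0⊕1⊕1⊕0⊕1⊕0⊕1 = 0
p16 (pos 16,17,18,19,20,21,22,23,24,25,26,27,28,29,30,31): XOR of data positions = 0⊕0⊕0⊕0⊕0⊕0⊕0⊕1⊕0⊕1⊕1⊕0⊕1⊕0⊕1 = 1
Codeword: 1000011011101101000000010110101

1000011011101101000000010110101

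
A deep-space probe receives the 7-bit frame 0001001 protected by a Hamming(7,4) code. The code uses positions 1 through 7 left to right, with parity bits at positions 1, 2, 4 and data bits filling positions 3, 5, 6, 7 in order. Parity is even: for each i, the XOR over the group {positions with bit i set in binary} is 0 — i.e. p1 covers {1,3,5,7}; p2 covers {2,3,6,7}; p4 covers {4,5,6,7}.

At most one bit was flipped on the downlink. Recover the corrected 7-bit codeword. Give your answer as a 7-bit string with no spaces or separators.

0011001

s1 (pos 1,3,5,7): 0⊕0⊕0⊕1 = 1
s2 (pos 2,3,6,7): 0⊕0⊕0⊕1 = 1
s4 (pos 4,5,6,7): 1⊕0⊕0⊕1 = 0
Syndrome s4…s1 = 011 → error at position 3.
Flip position 3: 0001001 → 0011001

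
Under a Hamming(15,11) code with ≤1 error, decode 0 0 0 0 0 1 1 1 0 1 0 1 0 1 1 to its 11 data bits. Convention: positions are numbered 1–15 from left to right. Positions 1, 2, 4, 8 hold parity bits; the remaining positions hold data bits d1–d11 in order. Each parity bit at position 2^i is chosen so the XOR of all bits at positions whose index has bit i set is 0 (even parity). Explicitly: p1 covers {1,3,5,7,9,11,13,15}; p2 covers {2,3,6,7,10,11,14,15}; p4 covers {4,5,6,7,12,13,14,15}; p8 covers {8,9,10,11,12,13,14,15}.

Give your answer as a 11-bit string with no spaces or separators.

s1 (pos 1,3,5,7,9,11,13,15): 0⊕0⊕0⊕1⊕0⊕0⊕0⊕1 = 0
s2 (pos 2,3,6,7,10,11,14,15): 0⊕0⊕1⊕1⊕1⊕0⊕1⊕1 = 1
s4 (pos 4,5,6,7,12,13,14,15): 0⊕0⊕1⊕1⊕1⊕0⊕1⊕1 = 1
s8 (pos 8,9,10,11,12,13,14,15): 1⊕0⊕1⊕0⊕1⊕0⊕1⊕1 = 1
Syndrome s8…s1 = 1110 → error at position 14.
Flip position 14: 000001110101011 → 000001110101001
Read data bits from positions 3,5,6,7,9,10,11,12,13,14,15: 00110101001

00110101001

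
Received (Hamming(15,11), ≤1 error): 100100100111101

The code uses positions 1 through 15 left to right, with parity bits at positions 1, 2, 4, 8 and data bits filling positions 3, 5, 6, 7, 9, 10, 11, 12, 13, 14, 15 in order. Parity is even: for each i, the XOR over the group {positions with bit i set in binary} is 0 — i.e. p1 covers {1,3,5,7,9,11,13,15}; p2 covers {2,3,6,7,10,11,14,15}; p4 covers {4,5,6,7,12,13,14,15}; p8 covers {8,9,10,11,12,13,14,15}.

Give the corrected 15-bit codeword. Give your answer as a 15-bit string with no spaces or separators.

100100100111001

s1 (pos 1,3,5,7,9,11,13,15): 1⊕0⊕0⊕1⊕0⊕1⊕1⊕1 = 1
s2 (pos 2,3,6,7,10,11,14,15): 0⊕0⊕0⊕1⊕1⊕1⊕0⊕1 = 0
s4 (pos 4,5,6,7,12,13,14,15): 1⊕0⊕0⊕1⊕1⊕1⊕0⊕1 = 1
s8 (pos 8,9,10,11,12,13,14,15): 0⊕0⊕1⊕1⊕1⊕1⊕0⊕1 = 1
Syndrome s8…s1 = 1101 → error at position 13.
Flip position 13: 100100100111101 → 100100100111001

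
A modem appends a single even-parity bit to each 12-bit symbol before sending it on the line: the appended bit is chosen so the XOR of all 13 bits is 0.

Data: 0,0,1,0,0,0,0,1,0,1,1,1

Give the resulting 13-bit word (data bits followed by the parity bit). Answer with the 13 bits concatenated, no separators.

XOR of the 12 data bits: 0⊕0⊕1⊕0⊕0⊕0⊕0⊕1⊕0⊕1⊕1⊕1 = 1
Parity bit = 1 (so all 13 bits XOR to 0).

0010000101111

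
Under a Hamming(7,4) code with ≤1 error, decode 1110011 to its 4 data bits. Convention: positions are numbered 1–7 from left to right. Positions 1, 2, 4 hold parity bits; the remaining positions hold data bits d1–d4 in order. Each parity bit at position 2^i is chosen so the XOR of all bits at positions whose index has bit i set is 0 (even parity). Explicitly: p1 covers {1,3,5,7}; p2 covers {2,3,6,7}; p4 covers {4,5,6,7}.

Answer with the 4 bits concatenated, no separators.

s1 (pos 1,3,5,7): 1⊕1⊕0⊕1 = 1
s2 (pos 2,3,6,7): 1⊕1⊕1⊕1 = 0
s4 (pos 4,5,6,7): 0⊕0⊕1⊕1 = 0
Syndrome s4…s1 = 001 → error at position 1.
Flip position 1: 1110011 → 0110011
Read data bits from positions 3,5,6,7: 1011

1011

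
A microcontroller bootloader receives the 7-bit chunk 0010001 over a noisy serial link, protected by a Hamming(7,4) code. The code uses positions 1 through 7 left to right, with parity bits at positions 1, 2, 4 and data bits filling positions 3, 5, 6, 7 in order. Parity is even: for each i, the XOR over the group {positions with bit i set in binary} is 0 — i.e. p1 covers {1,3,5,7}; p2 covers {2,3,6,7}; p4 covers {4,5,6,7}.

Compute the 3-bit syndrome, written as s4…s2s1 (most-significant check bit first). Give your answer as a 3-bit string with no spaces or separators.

s1 (pos 1,3,5,7): 0⊕1⊕0⊕1 = 0
s2 (pos 2,3,6,7): 0⊕1⊕0⊕1 = 0
s4 (pos 4,5,6,7): 0⊕0⊕0⊕1 = 1
Syndrome s4…s1 = 100 → error at position 4.

100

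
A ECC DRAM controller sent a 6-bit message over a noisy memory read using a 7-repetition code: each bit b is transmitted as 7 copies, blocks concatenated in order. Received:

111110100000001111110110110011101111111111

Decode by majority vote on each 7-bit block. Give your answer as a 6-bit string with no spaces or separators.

Block 1 (1111101): 6 ones → 1
Block 2 (0000000): 0 ones → 0
Block 3 (1111110): 6 ones → 1
Block 4 (1101100): 4 ones → 1
Block 5 (1110111): 6 ones → 1
Block 6 (1111111): 7 ones → 1

101111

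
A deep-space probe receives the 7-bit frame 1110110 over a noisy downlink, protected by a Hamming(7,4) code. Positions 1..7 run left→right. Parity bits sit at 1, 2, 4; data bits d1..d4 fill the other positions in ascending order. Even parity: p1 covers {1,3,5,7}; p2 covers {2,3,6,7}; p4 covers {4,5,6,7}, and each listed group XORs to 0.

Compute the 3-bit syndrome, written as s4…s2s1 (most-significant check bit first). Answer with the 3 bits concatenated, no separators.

s1 (pos 1,3,5,7): 1⊕1⊕1⊕0 = 1
s2 (pos 2,3,6,7): 1⊕1⊕1⊕0 = 1
s4 (pos 4,5,6,7): 0⊕1⊕1⊕0 = 0
Syndrome s4…s1 = 011 → error at position 3.

011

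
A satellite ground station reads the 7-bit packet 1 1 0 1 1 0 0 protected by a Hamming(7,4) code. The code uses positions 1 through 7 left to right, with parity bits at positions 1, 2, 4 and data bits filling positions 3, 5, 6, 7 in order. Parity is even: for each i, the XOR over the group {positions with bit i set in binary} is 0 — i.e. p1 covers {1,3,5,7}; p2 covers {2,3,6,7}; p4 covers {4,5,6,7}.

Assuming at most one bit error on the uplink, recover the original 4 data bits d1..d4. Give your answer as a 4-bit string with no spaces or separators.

s1 (pos 1,3,5,7): 1⊕0⊕1⊕0 = 0
s2 (pos 2,3,6,7): 1⊕0⊕0⊕0 = 1
s4 (pos 4,5,6,7): 1⊕1⊕0⊕0 = 0
Syndrome s4…s1 = 010 → error at position 2.
Flip position 2: 1101100 → 1001100
Read data bits from positions 3,5,6,7: 0100

0100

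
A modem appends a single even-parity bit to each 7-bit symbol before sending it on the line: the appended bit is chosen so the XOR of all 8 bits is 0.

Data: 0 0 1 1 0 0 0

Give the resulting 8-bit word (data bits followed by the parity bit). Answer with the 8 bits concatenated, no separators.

00110000

XOR of the 7 data bits: 0⊕0⊕1⊕1⊕0⊕0⊕0 = 0
Parity bit = 0 (so all 8 bits XOR to 0).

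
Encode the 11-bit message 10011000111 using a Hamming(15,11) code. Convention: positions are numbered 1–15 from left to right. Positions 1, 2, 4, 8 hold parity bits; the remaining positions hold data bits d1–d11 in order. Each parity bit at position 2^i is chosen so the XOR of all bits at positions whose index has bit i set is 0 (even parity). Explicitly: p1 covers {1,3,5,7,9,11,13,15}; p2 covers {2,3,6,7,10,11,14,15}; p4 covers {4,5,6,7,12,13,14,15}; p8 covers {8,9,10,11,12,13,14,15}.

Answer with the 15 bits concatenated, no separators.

101000101000111

Place data at non-parity positions: p1 p2 1 p4 0 0 1 p8 1 0 0 0 1 1 1
p1 (pos 1,3,5,7,9,11,13,15): XOR of data positions = 1⊕0⊕1⊕1⊕0⊕1⊕1 = 1
p2 (pos 2,3,6,7,10,11,14,15): XOR of data positions = 1⊕0⊕1⊕0⊕0⊕1⊕1 = 0
p4 (pos 4,5,6,7,12,13,14,15): XOR of data positions = 0⊕0⊕1⊕0⊕1⊕1⊕1 = 0
p8 (pos 8,9,10,11,12,13,14,15): XOR of data positions = 1⊕0⊕0⊕0⊕1⊕1⊕1 = 0
Codeword: 101000101000111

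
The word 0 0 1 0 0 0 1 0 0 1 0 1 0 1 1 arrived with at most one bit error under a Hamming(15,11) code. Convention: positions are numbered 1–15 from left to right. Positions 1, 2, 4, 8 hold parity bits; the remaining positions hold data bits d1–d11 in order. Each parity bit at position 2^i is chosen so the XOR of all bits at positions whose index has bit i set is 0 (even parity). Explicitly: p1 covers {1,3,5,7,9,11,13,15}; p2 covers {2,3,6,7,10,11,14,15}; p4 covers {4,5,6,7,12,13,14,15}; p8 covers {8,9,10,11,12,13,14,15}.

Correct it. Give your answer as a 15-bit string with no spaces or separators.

s1 (pos 1,3,5,7,9,11,13,15): 0⊕1⊕0⊕1⊕0⊕0⊕0⊕1 = 1
s2 (pos 2,3,6,7,10,11,14,15): 0⊕1⊕0⊕1⊕1⊕0⊕1⊕1 = 1
s4 (pos 4,5,6,7,12,13,14,15): 0⊕0⊕0⊕1⊕1⊕0⊕1⊕1 = 0
s8 (pos 8,9,10,11,12,13,14,15): 0⊕0⊕1⊕0⊕1⊕0⊕1⊕1 = 0
Syndrome s8…s1 = 0011 → error at position 3.
Flip position 3: 001000100101011 → 000000100101011

000000100101011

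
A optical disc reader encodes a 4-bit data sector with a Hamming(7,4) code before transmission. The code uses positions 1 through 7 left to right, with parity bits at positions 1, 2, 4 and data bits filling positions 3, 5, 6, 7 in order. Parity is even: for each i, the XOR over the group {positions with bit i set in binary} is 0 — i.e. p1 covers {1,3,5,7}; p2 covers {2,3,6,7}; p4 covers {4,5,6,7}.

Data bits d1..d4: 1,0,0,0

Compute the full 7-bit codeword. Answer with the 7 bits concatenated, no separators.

Place data at non-parity positions: p1 p2 1 p4 0 0 0
p1 (pos 1,3,5,7): XOR of data positions = 1⊕0⊕0 = 1
p2 (pos 2,3,6,7): XOR of data positions = 1⊕0⊕0 = 1
p4 (pos 4,5,6,7): XOR of data positions = 0⊕0⊕0 = 0
Codeword: 1110000

1110000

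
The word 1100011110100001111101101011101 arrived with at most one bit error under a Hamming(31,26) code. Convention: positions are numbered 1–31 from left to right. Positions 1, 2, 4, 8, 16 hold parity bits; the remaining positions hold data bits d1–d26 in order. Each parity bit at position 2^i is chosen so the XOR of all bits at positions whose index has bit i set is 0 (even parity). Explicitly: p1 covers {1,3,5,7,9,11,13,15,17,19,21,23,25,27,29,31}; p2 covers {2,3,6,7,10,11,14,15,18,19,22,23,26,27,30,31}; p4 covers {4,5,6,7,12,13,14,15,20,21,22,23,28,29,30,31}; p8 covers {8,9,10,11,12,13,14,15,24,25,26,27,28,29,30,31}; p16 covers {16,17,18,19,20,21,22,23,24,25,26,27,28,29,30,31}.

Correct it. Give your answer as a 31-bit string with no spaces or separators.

0100011110100001111101101011101

s1 (pos 1,3,5,7,9,11,13,15,17,19,21,23,25,27,29,31): 1⊕0⊕0⊕1⊕1⊕1⊕0⊕0⊕1⊕1⊕0⊕1⊕1⊕1⊕1⊕1 = 1
s2 (pos 2,3,6,7,10,11,14,15,18,19,22,23,26,27,30,31): 1⊕0⊕1⊕1⊕0⊕1⊕0⊕0⊕1⊕1⊕1⊕1⊕0⊕1⊕0⊕1 = 0
s4 (pos 4,5,6,7,12,13,14,15,20,21,22,23,28,29,30,31): 0⊕0⊕1⊕1⊕0⊕0⊕0⊕0⊕1⊕0⊕1⊕1⊕1⊕1⊕0⊕1 = 0
s8 (pos 8,9,10,11,12,13,14,15,24,25,26,27,28,29,30,31): 1⊕1⊕0⊕1⊕0⊕0⊕0⊕0⊕0⊕1⊕0⊕1⊕1⊕1⊕0⊕1 = 0
s16 (pos 16,17,18,19,20,21,22,23,24,25,26,27,28,29,30,31): 1⊕1⊕1⊕1⊕1⊕0⊕1⊕1⊕0⊕1⊕0⊕1⊕1⊕1⊕0⊕1 = 0
Syndrome s16…s1 = 00001 → error at position 1.
Flip position 1: 1100011110100001111101101011101 → 0100011110100001111101101011101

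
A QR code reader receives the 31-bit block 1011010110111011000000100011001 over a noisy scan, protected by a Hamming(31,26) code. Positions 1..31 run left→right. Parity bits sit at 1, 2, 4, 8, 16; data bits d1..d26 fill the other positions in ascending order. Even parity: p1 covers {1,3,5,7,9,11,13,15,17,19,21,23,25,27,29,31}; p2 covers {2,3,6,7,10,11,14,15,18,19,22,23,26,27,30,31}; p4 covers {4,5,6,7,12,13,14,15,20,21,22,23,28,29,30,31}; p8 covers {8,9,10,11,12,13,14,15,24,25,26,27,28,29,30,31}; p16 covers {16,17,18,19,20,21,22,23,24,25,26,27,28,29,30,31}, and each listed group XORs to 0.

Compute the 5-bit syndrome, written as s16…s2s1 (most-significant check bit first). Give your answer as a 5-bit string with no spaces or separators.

11011

s1 (pos 1,3,5,7,9,11,13,15,17,19,21,23,25,27,29,31): 1⊕1⊕0⊕0⊕1⊕1⊕1⊕1⊕0⊕0⊕0⊕1⊕0⊕1⊕0⊕1 = 1
s2 (pos 2,3,6,7,10,11,14,15,18,19,22,23,26,27,30,31): 0⊕1⊕1⊕0⊕0⊕1⊕0⊕1⊕0⊕0⊕0⊕1⊕0⊕1⊕0⊕1 = 1
s4 (pos 4,5,6,7,12,13,14,15,20,21,22,23,28,29,30,31): 1⊕0⊕1⊕0⊕1⊕1⊕0⊕1⊕0⊕0⊕0⊕1⊕1⊕0⊕0⊕1 = 0
s8 (pos 8,9,10,11,12,13,14,15,24,25,26,27,28,29,30,31): 1⊕1⊕0⊕1⊕1⊕1⊕0⊕1⊕0⊕0⊕0⊕1⊕1⊕0⊕0⊕1 = 1
s16 (pos 16,17,18,19,20,21,22,23,24,25,26,27,28,29,30,31): 1⊕0⊕0⊕0⊕0⊕0⊕0⊕1⊕0⊕0⊕0⊕1⊕1⊕0⊕0⊕1 = 1
Syndrome s16…s1 = 11011 → error at position 27.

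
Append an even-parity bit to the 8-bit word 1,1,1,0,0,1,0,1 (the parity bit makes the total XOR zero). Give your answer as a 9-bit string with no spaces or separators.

111001011

XOR of the 8 data bits: 1⊕1⊕1⊕0⊕0⊕1⊕0⊕1 = 1
Parity bit = 1 (so all 9 bits XOR to 0).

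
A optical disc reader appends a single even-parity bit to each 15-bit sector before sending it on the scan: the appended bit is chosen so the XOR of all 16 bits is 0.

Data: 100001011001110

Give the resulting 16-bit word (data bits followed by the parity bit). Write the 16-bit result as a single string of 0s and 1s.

XOR of the 15 data bits: 1⊕0⊕0⊕0⊕0⊕1⊕0⊕1⊕1⊕0⊕0⊕1⊕1⊕1⊕0 = 1
Parity bit = 1 (so all 16 bits XOR to 0).

1000010110011101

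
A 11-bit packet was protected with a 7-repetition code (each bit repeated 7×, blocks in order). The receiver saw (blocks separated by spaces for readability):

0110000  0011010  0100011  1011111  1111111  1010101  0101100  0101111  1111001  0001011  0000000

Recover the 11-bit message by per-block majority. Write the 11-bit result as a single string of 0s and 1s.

Block 1 (0110000): 2 ones → 0
Block 2 (0011010): 3 ones → 0
Block 3 (0100011): 3 ones → 0
Block 4 (1011111): 6 ones → 1
Block 5 (1111111): 7 ones → 1
Block 6 (1010101): 4 ones → 1
Block 7 (0101100): 3 ones → 0
Block 8 (0101111): 5 ones → 1
Block 9 (1111001): 5 ones → 1
Block 10 (0001011): 3 ones → 0
Block 11 (0000000): 0 ones → 0

00011101100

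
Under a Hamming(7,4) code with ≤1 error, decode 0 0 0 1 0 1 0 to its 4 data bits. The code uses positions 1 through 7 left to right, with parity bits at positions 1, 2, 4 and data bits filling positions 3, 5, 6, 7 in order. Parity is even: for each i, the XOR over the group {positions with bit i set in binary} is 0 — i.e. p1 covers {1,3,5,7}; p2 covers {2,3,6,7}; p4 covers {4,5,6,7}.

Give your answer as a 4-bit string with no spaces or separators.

s1 (pos 1,3,5,7): 0⊕0⊕0⊕0 = 0
s2 (pos 2,3,6,7): 0⊕0⊕1⊕0 = 1
s4 (pos 4,5,6,7): 1⊕0⊕1⊕0 = 0
Syndrome s4…s1 = 010 → error at position 2.
Flip position 2: 0001010 → 0101010
Read data bits from positions 3,5,6,7: 0010

0010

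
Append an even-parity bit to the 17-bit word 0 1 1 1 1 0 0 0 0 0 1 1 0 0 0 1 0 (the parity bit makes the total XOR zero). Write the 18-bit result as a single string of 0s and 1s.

011110000011000101

XOR of the 17 data bits: 0⊕1⊕1⊕1⊕1⊕0⊕0⊕0⊕0⊕0⊕1⊕1⊕0⊕0⊕0⊕1⊕0 = 1
Parity bit = 1 (so all 18 bits XOR to 0).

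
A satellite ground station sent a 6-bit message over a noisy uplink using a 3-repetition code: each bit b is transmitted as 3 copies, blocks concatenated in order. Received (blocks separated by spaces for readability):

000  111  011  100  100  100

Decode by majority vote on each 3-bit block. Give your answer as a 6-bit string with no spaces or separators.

Block 1 (000): 0 ones → 0
Block 2 (111): 3 ones → 1
Block 3 (011): 2 ones → 1
Block 4 (100): 1 one → 0
Block 5 (100): 1 one → 0
Block 6 (100): 1 one → 0

011000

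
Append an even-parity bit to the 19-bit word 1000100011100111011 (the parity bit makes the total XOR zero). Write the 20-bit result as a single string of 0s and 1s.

XOR of the 19 data bits: 1⊕0⊕0⊕0⊕1⊕0⊕0⊕0⊕1⊕1⊕1⊕0⊕0⊕1⊕1⊕1⊕0⊕1⊕1 = 0
Parity bit = 0 (so all 20 bits XOR to 0).

10001000111001110110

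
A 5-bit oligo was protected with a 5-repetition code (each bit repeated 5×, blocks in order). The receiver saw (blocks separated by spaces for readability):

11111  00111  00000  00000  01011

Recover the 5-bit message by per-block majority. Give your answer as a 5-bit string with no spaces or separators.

11001

Block 1 (11111): 5 ones → 1
Block 2 (00111): 3 ones → 1
Block 3 (00000): 0 ones → 0
Block 4 (00000): 0 ones → 0
Block 5 (01011): 3 ones → 1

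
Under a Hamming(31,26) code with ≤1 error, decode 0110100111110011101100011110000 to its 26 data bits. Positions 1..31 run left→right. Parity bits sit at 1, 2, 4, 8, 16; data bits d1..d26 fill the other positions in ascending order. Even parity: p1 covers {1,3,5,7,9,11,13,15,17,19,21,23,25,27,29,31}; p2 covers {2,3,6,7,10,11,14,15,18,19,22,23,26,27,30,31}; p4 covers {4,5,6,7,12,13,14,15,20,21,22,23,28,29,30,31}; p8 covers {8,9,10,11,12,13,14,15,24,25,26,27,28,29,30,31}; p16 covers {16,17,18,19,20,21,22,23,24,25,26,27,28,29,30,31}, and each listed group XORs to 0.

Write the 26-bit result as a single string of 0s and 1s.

s1 (pos 1,3,5,7,9,11,13,15,17,19,21,23,25,27,29,31): 0⊕1⊕1⊕0⊕1⊕1⊕0⊕1⊕1⊕1⊕0⊕0⊕1⊕1⊕0⊕0 = 1
s2 (pos 2,3,6,7,10,11,14,15,18,19,22,23,26,27,30,31): 1⊕1⊕0⊕0⊕1⊕1⊕0⊕1⊕0⊕1⊕0⊕0⊕1⊕1⊕0⊕0 = 0
s4 (pos 4,5,6,7,12,13,14,15,20,21,22,23,28,29,30,31): 0⊕1⊕0⊕0⊕1⊕0⊕0⊕1⊕1⊕0⊕0⊕0⊕0⊕0⊕0⊕0 = 0
s8 (pos 8,9,10,11,12,13,14,15,24,25,26,27,28,29,30,31): 1⊕1⊕1⊕1⊕1⊕0⊕0⊕1⊕1⊕1⊕1⊕1⊕0⊕0⊕0⊕0 = 0
s16 (pos 16,17,18,19,20,21,22,23,24,25,26,27,28,29,30,31): 1⊕1⊕0⊕1⊕1⊕0⊕0⊕0⊕1⊕1⊕1⊕1⊕0⊕0⊕0⊕0 = 0
Syndrome s16…s1 = 00001 → error at position 1.
Flip position 1: 0110100111110011101100011110000 → 1110100111110011101100011110000
Read data bits from positions 3,5,6,7,9,10,11,12,13,14,15,17,18,19,20,21,22,23,24,25,26,27,28,29,30,31: 11001111001101100011110000

11001111001101100011110000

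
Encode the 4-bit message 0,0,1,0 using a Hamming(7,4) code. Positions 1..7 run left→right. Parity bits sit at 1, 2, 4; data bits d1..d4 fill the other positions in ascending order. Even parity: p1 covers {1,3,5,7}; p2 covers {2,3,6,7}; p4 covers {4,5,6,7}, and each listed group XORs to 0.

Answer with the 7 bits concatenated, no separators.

Place data at non-parity positions: p1 p2 0 p4 0 1 0
p1 (pos 1,3,5,7): XOR of data positions = 0⊕0⊕0 = 0
p2 (pos 2,3,6,7): XOR of data positions = 0⊕1⊕0 = 1
p4 (pos 4,5,6,7): XOR of data positions = 0⊕1⊕0 = 1
Codeword: 0101010

0101010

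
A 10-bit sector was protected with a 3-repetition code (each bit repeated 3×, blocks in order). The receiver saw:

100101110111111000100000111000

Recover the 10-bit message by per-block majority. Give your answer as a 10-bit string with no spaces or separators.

0111100010

Block 1 (100): 1 one → 0
Block 2 (101): 2 ones → 1
Block 3 (110): 2 ones → 1
Block 4 (111): 3 ones → 1
Block 5 (111): 3 ones → 1
Block 6 (000): 0 ones → 0
Block 7 (100): 1 one → 0
Block 8 (000): 0 ones → 0
Block 9 (111): 3 ones → 1
Block 10 (000): 0 ones → 0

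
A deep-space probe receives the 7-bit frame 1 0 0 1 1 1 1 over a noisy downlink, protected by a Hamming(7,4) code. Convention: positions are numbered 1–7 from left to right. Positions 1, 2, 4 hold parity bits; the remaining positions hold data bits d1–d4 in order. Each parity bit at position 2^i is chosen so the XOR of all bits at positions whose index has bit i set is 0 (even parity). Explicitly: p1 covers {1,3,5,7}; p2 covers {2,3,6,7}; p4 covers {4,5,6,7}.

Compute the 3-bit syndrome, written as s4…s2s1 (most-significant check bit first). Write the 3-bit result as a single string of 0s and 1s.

s1 (pos 1,3,5,7): 1⊕0⊕1⊕1 = 1
s2 (pos 2,3,6,7): 0⊕0⊕1⊕1 = 0
s4 (pos 4,5,6,7): 1⊕1⊕1⊕1 = 0
Syndrome s4…s1 = 001 → error at position 1.

001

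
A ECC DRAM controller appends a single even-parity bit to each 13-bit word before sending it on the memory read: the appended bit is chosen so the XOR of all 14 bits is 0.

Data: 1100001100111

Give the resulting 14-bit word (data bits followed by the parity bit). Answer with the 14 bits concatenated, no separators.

XOR of the 13 data bits: 1⊕1⊕0⊕0⊕0⊕0⊕1⊕1⊕0⊕0⊕1⊕1⊕1 = 1
Parity bit = 1 (so all 14 bits XOR to 0).

11000011001111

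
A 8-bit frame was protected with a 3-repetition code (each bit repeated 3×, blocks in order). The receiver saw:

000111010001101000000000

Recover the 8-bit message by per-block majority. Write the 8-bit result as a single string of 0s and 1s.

Block 1 (000): 0 ones → 0
Block 2 (111): 3 ones → 1
Block 3 (010): 1 one → 0
Block 4 (001): 1 one → 0
Block 5 (101): 2 ones → 1
Block 6 (000): 0 ones → 0
Block 7 (000): 0 ones → 0
Block 8 (000): 0 ones → 0

01001000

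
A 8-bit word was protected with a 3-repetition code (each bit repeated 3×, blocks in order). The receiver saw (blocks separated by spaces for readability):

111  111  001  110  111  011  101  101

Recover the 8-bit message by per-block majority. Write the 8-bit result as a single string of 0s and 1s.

Block 1 (111): 3 ones → 1
Block 2 (111): 3 ones → 1
Block 3 (001): 1 one → 0
Block 4 (110): 2 ones → 1
Block 5 (111): 3 ones → 1
Block 6 (011): 2 ones → 1
Block 7 (101): 2 ones → 1
Block 8 (101): 2 ones → 1

11011111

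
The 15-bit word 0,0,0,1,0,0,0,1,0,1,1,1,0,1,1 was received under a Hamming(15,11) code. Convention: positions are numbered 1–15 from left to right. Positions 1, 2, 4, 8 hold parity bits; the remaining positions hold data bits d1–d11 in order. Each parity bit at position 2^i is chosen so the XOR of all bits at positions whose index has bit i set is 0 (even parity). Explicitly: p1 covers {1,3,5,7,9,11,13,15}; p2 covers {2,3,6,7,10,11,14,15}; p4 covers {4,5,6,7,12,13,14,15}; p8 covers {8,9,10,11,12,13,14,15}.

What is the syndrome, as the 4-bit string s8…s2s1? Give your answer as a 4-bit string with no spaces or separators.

0000

s1 (pos 1,3,5,7,9,11,13,15): 0⊕0⊕0⊕0⊕0⊕1⊕0⊕1 = 0
s2 (pos 2,3,6,7,10,11,14,15): 0⊕0⊕0⊕0⊕1⊕1⊕1⊕1 = 0
s4 (pos 4,5,6,7,12,13,14,15): 1⊕0⊕0⊕0⊕1⊕0⊕1⊕1 = 0
s8 (pos 8,9,10,11,12,13,14,15): 1⊕0⊕1⊕1⊕1⊕0⊕1⊕1 = 0
Syndrome s8…s1 = 0000 → no error.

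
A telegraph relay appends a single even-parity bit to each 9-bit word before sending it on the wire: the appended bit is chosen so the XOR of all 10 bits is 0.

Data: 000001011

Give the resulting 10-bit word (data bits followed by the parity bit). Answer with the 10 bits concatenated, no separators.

0000010111

XOR of the 9 data bits: 0⊕0⊕0⊕0⊕0⊕1⊕0⊕1⊕1 = 1
Parity bit = 1 (so all 10 bits XOR to 0).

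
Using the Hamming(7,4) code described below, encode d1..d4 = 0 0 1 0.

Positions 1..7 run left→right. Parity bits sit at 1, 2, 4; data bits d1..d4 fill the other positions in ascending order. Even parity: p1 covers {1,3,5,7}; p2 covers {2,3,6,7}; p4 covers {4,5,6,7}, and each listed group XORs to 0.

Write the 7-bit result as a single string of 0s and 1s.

0101010

Place data at non-parity positions: p1 p2 0 p4 0 1 0
p1 (pos 1,3,5,7): XOR of data positions = 0⊕0⊕0 = 0
p2 (pos 2,3,6,7): XOR of data positions = 0⊕1⊕0 = 1
p4 (pos 4,5,6,7): XOR of data positions = 0⊕1⊕0 = 1
Codeword: 0101010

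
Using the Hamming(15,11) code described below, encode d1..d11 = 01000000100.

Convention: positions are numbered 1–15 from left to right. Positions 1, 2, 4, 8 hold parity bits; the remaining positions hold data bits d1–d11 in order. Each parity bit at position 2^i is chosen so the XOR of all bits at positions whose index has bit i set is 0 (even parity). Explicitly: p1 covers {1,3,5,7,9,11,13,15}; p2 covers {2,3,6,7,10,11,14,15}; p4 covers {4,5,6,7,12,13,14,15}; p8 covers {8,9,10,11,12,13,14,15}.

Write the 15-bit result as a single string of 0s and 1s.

000010010000100

Place data at non-parity positions: p1 p2 0 p4 1 0 0 p8 0 0 0 0 1 0 0
p1 (pos 1,3,5,7,9,11,13,15): XOR of data positions = 0⊕1⊕0⊕0⊕0⊕1⊕0 = 0
p2 (pos 2,3,6,7,10,11,14,15): XOR of data positions = 0⊕0⊕0⊕0⊕0⊕0⊕0 = 0
p4 (pos 4,5,6,7,12,13,14,15): XOR of data positions = 1⊕0⊕0⊕0⊕1⊕0⊕0 = 0
p8 (pos 8,9,10,11,12,13,14,15): XOR of data positions = 0⊕0⊕0⊕0⊕1⊕0⊕0 = 1
Codeword: 000010010000100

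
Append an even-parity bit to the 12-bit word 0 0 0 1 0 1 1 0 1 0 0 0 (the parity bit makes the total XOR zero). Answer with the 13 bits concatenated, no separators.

XOR of the 12 data bits: 0⊕0⊕0⊕1⊕0⊕1⊕1⊕0⊕1⊕0⊕0⊕0 = 0
Parity bit = 0 (so all 13 bits XOR to 0).

0001011010000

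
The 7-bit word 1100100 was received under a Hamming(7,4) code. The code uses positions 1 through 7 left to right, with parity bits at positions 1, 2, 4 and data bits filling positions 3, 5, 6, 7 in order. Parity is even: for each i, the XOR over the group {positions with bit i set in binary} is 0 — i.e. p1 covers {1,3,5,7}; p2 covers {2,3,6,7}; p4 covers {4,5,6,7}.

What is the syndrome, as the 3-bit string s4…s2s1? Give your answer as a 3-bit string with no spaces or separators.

s1 (pos 1,3,5,7): 1⊕0⊕1⊕0 = 0
s2 (pos 2,3,6,7): 1⊕0⊕0⊕0 = 1
s4 (pos 4,5,6,7): 0⊕1⊕0⊕0 = 1
Syndrome s4…s1 = 110 → error at position 6.

110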